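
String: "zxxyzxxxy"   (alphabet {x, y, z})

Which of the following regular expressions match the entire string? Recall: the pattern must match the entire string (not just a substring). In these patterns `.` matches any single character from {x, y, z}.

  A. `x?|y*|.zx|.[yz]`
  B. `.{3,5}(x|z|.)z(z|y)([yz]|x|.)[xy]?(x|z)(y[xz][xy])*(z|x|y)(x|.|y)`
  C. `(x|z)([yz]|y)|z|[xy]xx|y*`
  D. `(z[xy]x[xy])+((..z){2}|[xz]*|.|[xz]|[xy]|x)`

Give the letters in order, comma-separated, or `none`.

A → no match
B → no match
C → no match
D → match

D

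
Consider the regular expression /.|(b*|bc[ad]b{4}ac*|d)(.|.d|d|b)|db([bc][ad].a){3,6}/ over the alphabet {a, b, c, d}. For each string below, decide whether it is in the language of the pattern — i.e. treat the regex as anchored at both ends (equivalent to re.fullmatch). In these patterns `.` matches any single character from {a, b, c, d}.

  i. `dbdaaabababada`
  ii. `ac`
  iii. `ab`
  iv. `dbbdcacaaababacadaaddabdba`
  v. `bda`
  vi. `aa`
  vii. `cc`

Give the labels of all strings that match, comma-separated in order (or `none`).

i → no match
ii → no match
iii → no match
iv → no match
v → no match
vi → no match
vii → no match

none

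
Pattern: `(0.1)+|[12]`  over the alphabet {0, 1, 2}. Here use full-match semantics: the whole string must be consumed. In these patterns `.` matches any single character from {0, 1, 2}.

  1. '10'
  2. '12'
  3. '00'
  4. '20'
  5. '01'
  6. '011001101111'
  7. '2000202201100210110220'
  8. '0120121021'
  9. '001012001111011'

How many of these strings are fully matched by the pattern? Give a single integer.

0

1 → no match
2 → no match
3 → no match
4 → no match
5 → no match
6 → no match
7 → no match
8 → no match
9 → no match
Total matched: 0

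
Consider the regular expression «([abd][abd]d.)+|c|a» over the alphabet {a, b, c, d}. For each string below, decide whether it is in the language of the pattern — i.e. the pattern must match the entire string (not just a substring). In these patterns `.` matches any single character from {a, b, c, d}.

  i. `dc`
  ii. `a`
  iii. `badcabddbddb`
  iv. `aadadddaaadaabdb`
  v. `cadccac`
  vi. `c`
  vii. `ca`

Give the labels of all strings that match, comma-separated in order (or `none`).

ii, iii, iv, vi

i → no match
ii → match
iii → match
iv → match
v → no match
vi → match
vii → no match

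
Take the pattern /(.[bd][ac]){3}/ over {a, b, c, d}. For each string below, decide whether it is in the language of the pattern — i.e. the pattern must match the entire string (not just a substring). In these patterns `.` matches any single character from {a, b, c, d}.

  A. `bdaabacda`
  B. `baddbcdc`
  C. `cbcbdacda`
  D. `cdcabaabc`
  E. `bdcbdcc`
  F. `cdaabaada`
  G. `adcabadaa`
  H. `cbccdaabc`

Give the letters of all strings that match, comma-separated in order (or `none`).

A, C, D, F, H

A → match
B → no match
C → match
D → match
E → no match
F → match
G → no match
H → match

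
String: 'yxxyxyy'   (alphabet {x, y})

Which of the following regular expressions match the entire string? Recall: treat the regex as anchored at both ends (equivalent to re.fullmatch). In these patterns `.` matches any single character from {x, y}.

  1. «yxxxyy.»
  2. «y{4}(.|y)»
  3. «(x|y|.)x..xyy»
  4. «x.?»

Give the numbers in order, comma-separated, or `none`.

3

1 → no match — must start with 'yxxxyy'
2 → no match
3 → match
4 → no match — must start with 'x'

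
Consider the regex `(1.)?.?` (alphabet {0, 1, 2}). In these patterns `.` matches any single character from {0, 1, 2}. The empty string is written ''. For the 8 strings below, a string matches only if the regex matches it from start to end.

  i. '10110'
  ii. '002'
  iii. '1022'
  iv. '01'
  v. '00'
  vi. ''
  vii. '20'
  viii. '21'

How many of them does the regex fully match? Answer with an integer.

i → no match
ii → no match
iii → no match
iv → no match
v → no match
vi → match
vii → no match
viii → no match
Total matched: 1

1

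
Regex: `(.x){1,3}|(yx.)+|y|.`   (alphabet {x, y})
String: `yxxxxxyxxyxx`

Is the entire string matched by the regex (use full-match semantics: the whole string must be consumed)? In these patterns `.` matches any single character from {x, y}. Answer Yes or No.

No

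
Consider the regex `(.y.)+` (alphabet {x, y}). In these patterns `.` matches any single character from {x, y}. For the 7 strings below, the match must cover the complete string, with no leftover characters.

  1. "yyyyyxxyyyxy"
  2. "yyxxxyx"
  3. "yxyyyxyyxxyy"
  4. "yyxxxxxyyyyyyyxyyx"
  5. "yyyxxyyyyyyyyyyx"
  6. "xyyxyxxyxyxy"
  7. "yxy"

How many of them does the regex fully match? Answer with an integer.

0

1 → no match
2 → no match
3 → no match
4 → no match
5 → no match
6 → no match
7 → no match
Total matched: 0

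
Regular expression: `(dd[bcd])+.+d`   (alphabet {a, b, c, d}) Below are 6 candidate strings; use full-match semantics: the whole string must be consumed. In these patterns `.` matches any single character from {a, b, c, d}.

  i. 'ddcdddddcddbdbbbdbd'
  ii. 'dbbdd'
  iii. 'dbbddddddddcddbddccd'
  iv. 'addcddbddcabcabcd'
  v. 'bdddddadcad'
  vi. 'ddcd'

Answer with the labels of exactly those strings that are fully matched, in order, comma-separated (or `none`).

i → match
ii → no match — must start with 'dd'
iii → no match — must start with 'dd'
iv → no match — must start with 'dd'
v → no match — must start with 'dd'
vi → no match

i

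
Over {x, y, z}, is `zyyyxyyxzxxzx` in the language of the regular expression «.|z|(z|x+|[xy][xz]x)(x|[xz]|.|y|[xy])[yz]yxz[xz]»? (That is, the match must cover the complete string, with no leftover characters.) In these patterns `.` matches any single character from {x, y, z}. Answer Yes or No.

No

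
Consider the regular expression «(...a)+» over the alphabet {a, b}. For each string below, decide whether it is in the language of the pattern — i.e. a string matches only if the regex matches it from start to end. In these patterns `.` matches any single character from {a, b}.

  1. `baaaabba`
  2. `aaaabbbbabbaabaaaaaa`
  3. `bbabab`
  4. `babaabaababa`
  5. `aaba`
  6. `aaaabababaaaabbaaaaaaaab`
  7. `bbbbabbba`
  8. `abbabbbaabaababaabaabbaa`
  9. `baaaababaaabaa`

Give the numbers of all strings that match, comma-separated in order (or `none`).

1, 4, 5, 8

1 → match
2 → no match
3 → no match — must end with `a`
4 → match
5 → match
6 → no match — must end with `a`
7 → no match
8 → match
9 → no match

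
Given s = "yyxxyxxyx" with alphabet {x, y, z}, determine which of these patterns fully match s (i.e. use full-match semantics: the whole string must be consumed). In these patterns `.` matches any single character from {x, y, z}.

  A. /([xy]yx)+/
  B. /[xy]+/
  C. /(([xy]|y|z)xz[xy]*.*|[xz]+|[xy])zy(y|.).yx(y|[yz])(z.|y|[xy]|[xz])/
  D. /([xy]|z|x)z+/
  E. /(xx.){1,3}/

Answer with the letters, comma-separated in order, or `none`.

A → match
B → match
C → no match
D → no match — must end with "z"
E → no match — must start with "xx"

A, B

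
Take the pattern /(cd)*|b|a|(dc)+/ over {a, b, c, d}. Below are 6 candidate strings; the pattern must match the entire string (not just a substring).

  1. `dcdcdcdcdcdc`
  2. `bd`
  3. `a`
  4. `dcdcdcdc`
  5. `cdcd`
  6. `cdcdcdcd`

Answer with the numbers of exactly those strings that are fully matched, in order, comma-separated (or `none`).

1, 3, 4, 5, 6

1 → match
2 → no match
3 → match
4 → match
5 → match
6 → match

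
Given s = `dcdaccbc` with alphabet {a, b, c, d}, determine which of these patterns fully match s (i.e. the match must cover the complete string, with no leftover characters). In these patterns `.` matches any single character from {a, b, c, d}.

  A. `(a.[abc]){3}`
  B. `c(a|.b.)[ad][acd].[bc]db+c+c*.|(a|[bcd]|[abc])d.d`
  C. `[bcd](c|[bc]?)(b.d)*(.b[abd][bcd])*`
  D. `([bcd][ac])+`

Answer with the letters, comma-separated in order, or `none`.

D

A → no match — must start with `a`
B → no match
C → no match
D → match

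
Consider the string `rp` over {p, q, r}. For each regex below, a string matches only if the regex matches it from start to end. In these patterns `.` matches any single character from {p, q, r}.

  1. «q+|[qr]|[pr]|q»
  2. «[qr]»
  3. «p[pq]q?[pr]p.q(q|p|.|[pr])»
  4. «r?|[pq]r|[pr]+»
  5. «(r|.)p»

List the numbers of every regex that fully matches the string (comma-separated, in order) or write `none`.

4, 5

1 → no match
2 → no match
3 → no match — must start with `p`
4 → match
5 → match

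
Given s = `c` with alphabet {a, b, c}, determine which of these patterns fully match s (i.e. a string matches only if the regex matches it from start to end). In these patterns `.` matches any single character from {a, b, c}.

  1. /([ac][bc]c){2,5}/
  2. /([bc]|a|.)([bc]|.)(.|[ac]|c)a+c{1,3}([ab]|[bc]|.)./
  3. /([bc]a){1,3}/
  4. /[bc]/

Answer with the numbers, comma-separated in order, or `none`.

1 → no match
2 → no match
3 → no match — must end with `a`
4 → match

4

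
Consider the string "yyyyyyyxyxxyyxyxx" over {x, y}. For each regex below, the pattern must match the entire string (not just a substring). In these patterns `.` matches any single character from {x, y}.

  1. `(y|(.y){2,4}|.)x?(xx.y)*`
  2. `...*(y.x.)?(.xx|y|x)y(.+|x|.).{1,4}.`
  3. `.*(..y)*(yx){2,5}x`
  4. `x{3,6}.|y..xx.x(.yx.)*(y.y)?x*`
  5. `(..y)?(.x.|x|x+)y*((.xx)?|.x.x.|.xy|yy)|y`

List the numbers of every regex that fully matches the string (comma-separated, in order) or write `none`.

2, 3

1 → no match
2 → match
3 → match
4 → no match
5 → no match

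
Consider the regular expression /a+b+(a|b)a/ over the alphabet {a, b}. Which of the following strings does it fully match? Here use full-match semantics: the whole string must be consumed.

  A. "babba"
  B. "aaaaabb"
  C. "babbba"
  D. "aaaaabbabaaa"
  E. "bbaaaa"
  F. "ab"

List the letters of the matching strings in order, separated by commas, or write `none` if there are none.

A → no match — must start with "a"
B → no match — must end with "a"
C → no match — must start with "a"
D → no match
E → no match — must start with "a"
F → no match — must end with "a"

none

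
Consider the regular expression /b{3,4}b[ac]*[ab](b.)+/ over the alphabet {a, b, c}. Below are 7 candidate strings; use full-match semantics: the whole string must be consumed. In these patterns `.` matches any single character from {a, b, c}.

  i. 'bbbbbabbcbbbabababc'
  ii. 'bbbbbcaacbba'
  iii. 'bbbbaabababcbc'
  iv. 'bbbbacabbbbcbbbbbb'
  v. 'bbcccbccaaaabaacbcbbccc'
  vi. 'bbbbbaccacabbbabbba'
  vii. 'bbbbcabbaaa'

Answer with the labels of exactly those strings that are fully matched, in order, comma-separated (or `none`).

i, ii, iii, iv, vi

i → match
ii → match
iii → match
iv → match
v → no match
vi → match
vii → no match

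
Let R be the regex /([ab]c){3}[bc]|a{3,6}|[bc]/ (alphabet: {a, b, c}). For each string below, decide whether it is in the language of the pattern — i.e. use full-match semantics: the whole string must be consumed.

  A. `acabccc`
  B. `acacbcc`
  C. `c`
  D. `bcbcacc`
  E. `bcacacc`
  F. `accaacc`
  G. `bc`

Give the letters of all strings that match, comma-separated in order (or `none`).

A → no match
B → match
C → match
D → match
E → match
F → no match
G → no match

B, C, D, E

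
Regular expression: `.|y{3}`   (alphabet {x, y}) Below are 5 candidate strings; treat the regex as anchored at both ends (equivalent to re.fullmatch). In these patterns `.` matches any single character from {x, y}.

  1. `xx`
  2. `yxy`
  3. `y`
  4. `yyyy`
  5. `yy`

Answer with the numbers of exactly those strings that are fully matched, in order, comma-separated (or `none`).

1. `xx` → no match
2. `yxy` → no match
3. `y` → match
4. `yyyy` → no match
5. `yy` → no match

3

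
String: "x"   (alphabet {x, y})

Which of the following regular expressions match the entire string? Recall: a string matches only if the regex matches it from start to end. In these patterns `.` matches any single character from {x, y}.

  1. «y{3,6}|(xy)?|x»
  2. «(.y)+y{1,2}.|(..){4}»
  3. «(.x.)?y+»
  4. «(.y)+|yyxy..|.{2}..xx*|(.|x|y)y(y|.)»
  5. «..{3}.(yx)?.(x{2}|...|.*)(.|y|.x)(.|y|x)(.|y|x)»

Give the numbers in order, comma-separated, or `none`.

1

1 → match
2 → no match
3 → no match — must end with "y"
4 → no match
5 → no match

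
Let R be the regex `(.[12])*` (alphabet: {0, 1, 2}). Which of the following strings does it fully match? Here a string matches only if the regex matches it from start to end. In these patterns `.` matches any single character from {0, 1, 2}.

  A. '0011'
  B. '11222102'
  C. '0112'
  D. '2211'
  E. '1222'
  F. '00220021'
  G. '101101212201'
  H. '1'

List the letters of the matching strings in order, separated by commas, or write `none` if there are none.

B, C, D, E

A → no match
B → match
C → match
D → match
E → match
F → no match
G → no match
H → no match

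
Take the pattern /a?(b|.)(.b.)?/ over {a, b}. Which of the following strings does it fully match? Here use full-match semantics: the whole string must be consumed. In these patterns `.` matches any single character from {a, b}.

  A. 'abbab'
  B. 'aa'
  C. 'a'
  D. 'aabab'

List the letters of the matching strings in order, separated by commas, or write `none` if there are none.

B, C

A. 'abbab' → no match
B. 'aa' → match
C. 'a' → match
D. 'aabab' → no match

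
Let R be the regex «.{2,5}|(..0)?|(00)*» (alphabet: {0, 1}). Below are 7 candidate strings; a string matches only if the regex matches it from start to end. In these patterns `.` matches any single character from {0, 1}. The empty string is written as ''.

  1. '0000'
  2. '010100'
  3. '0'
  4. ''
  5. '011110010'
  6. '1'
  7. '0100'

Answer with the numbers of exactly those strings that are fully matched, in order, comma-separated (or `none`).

1, 4, 7

1 → match
2 → no match
3 → no match
4 → match
5 → no match
6 → no match
7 → match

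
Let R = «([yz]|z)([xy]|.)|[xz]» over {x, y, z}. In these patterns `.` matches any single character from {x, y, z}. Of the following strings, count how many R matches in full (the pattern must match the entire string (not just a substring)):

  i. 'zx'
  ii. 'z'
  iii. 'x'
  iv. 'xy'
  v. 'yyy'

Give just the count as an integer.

i → match
ii → match
iii → match
iv → no match
v → no match
Total matched: 3

3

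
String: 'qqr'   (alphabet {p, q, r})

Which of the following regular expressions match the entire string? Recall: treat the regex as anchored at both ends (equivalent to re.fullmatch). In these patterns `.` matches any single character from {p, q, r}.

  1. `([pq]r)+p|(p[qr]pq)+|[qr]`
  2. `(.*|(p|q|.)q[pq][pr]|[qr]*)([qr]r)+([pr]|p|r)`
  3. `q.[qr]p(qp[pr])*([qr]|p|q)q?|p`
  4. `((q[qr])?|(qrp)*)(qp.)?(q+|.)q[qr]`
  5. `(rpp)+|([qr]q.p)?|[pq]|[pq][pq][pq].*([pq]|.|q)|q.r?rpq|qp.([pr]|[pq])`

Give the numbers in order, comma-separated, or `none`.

4

1 → no match
2 → no match
3 → no match
4 → match
5 → no match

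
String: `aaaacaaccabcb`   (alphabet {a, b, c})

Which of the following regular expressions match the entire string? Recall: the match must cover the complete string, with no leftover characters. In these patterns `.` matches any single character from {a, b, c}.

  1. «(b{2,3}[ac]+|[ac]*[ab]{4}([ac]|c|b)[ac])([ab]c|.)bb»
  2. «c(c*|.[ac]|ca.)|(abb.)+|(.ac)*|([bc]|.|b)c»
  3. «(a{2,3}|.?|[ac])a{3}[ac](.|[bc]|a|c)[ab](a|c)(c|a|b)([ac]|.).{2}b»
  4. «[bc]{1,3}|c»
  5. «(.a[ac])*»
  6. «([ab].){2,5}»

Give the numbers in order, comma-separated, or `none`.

1 → no match — must end with `bb`
2 → no match
3 → match
4 → no match
5 → no match
6 → no match

3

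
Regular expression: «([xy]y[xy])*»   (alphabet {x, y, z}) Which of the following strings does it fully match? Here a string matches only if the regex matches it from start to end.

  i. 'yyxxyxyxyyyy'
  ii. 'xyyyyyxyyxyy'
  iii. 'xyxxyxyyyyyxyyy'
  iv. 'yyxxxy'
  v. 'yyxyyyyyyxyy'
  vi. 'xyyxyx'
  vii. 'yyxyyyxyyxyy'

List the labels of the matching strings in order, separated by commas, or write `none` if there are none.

i → no match
ii → match
iii → match
iv → no match
v → match
vi → match
vii → match

ii, iii, v, vi, vii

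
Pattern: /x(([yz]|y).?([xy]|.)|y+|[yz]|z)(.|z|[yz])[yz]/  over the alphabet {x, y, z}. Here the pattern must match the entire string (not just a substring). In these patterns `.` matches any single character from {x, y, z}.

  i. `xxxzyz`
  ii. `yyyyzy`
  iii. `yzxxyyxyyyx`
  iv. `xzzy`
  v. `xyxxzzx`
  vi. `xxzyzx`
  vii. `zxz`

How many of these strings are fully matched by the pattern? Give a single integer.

1

i → no match
ii → no match — must start with `x`
iii → no match — must start with `x`
iv → match
v → no match
vi → no match
vii → no match — must start with `x`
Total matched: 1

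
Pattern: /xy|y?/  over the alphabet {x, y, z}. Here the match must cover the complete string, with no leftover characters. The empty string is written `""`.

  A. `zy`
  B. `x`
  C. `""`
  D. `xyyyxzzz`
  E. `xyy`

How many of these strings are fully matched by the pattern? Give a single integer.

1

A → no match
B → no match
C → match
D → no match
E → no match
Total matched: 1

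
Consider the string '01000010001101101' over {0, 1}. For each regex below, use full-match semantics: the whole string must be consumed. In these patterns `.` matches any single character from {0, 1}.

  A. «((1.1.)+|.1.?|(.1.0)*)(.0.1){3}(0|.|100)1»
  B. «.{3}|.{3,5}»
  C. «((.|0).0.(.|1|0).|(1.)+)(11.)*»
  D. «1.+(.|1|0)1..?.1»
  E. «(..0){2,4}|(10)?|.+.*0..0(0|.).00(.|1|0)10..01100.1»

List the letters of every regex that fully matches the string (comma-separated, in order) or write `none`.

A → match
B → no match
C → no match
D → no match — must start with '1'
E → no match

A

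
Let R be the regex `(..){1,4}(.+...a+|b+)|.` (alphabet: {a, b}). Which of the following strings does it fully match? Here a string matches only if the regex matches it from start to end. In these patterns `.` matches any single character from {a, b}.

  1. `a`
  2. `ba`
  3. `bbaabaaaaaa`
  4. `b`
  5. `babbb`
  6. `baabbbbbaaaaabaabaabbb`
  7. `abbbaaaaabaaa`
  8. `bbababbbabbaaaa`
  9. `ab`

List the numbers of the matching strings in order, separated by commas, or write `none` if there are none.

1. `a` → match
2. `ba` → no match
3. `bbaabaaaaaa` → match
4. `b` → match
5. `babbb` → match
6 → no match
7 → match
8 → match
9. `ab` → no match

1, 3, 4, 5, 7, 8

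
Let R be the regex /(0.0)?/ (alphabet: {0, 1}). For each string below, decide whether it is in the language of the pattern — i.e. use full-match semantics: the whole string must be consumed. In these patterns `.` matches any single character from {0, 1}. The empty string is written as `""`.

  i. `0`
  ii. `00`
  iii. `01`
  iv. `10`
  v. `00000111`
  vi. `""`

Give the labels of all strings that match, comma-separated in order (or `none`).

i → no match
ii → no match
iii → no match
iv → no match
v → no match
vi → match

vi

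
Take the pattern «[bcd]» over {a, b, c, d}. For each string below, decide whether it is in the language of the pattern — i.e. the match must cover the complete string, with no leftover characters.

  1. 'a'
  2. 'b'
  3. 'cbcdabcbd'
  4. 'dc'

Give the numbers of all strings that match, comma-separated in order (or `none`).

2

1 → no match
2 → match
3 → no match
4 → no match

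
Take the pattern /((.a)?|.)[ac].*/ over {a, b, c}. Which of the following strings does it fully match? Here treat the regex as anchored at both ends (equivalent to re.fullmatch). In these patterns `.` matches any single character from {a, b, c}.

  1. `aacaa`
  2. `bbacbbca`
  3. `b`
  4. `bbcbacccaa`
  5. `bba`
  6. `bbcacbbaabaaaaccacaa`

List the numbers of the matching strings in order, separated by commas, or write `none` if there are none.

1. `aacaa` → match
2. `bbacbbca` → no match
3. `b` → no match
4. `bbcbacccaa` → no match
5. `bba` → no match
6 → no match

1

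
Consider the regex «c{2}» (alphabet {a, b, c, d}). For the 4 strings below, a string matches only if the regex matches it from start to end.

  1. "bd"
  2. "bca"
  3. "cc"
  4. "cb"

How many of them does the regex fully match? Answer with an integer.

1 → no match — must start with "c"
2 → no match — must start with "c"
3 → match
4 → no match — must end with "c"
Total matched: 1

1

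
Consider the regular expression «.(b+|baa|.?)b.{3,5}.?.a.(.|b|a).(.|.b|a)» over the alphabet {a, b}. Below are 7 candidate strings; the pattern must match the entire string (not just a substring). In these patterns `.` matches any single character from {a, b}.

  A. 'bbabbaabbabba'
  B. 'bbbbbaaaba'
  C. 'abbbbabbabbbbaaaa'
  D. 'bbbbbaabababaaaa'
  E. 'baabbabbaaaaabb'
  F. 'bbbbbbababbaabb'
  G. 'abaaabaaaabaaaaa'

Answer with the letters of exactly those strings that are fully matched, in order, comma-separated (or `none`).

A → no match
B → no match
C → no match
D → no match
E → no match
F → no match
G → no match

none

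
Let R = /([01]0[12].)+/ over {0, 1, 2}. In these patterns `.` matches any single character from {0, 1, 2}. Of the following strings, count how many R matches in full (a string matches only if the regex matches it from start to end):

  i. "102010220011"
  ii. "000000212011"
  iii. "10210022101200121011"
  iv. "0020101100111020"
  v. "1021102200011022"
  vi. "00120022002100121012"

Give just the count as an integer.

i → match
ii → no match
iii → match
iv → match
v → no match
vi → match
Total matched: 4

4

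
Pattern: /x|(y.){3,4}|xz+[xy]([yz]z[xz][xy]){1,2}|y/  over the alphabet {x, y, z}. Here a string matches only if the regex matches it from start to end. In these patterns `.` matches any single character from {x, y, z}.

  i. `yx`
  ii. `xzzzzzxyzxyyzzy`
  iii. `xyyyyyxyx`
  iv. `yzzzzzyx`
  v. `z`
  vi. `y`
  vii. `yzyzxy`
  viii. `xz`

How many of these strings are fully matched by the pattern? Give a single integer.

i → no match
ii → match
iii → no match
iv → no match
v → no match
vi → match
vii → no match
viii → no match
Total matched: 2

2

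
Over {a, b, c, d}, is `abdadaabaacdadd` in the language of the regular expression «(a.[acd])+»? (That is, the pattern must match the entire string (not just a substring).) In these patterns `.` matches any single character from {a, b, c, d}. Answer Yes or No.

Yes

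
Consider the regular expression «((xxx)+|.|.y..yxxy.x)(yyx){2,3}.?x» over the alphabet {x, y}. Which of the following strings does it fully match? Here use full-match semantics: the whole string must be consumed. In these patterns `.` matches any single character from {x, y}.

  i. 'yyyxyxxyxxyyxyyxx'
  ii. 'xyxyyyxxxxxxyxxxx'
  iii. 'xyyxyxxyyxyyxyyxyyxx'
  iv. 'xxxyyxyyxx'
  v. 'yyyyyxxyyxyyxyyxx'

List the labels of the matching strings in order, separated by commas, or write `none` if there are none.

i, iii, iv, v

i → match
ii → no match
iii → match
iv → match
v → match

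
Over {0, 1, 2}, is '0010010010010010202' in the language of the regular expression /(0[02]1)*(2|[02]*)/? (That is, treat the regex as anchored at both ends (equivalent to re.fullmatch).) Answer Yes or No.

Yes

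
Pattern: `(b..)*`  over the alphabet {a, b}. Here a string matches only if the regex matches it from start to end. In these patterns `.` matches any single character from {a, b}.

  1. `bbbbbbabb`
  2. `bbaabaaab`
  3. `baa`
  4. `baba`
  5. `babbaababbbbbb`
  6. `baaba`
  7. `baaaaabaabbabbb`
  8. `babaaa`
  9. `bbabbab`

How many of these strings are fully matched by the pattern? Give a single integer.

1

1 → no match
2 → no match
3 → match
4 → no match
5 → no match
6 → no match
7 → no match
8 → no match
9 → no match
Total matched: 1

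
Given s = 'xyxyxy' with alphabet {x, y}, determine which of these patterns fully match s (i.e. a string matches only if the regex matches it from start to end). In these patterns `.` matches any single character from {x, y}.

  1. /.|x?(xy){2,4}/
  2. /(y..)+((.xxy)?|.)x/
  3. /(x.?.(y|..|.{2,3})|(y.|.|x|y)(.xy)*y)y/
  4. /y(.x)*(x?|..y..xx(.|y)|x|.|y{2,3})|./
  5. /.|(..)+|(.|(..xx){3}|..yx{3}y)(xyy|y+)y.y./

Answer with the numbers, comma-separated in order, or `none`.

1 → match
2 → no match — must start with 'y'
3 → match
4 → no match
5 → match

1, 3, 5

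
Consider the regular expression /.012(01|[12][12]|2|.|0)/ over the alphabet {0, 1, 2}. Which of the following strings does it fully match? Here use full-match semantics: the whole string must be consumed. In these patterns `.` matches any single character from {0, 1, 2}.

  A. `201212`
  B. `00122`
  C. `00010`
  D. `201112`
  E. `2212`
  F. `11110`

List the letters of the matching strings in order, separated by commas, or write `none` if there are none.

A, B

A → match
B → match
C → no match
D → no match
E → no match
F → no match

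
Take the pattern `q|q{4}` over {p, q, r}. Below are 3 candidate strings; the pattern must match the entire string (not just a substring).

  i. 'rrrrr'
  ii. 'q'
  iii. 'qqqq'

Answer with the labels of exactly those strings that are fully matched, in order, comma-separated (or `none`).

ii, iii

i → no match — must start with 'q'
ii → match
iii → match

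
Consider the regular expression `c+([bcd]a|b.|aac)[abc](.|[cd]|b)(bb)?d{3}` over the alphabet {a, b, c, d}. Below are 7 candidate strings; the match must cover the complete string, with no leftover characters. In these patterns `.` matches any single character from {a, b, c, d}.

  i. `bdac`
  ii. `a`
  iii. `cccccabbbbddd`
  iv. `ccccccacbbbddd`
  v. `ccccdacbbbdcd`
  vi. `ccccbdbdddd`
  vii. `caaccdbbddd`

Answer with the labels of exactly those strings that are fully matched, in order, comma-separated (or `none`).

i → no match — must start with `c`
ii → no match — must start with `c`
iii → match
iv → match
v → no match
vi → match
vii → match

iii, iv, vi, vii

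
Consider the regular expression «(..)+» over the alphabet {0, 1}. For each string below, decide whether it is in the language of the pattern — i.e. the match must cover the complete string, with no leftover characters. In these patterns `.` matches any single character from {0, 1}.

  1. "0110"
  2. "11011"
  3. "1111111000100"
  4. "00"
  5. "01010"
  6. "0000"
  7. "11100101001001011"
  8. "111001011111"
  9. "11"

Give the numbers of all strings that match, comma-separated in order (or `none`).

1 → match
2 → no match
3 → no match
4 → match
5 → no match
6 → match
7 → no match
8 → match
9 → match

1, 4, 6, 8, 9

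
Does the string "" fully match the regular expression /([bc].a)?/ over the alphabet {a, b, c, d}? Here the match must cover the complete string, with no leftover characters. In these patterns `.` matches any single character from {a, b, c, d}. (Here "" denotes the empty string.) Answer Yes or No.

Yes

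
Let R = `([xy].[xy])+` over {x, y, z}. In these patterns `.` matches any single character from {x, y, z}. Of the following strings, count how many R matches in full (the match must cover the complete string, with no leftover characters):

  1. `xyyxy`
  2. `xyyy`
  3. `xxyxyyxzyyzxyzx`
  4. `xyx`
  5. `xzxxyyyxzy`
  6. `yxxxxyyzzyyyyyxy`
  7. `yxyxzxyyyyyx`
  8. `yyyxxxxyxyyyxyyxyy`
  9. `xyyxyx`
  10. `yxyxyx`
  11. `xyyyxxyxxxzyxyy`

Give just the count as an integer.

1. `xyyxy` → no match
2. `xyyy` → no match
3 → match
4. `xyx` → match
5. `xzxxyyyxzy` → no match
6 → no match
7. `yxyxzxyyyyyx` → match
8 → match
9. `xyyxyx` → match
10. `yxyxyx` → match
11 → match
Total matched: 7

7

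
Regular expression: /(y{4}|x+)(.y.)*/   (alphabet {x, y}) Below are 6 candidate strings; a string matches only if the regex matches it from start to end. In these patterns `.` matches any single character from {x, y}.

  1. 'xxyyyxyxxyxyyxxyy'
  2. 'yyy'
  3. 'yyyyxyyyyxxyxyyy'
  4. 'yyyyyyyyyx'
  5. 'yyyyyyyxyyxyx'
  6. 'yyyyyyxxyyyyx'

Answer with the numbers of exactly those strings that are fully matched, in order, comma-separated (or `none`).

1 → match
2. 'yyy' → no match
3 → match
4. 'yyyyyyyyyx' → match
5 → match
6 → match

1, 3, 4, 5, 6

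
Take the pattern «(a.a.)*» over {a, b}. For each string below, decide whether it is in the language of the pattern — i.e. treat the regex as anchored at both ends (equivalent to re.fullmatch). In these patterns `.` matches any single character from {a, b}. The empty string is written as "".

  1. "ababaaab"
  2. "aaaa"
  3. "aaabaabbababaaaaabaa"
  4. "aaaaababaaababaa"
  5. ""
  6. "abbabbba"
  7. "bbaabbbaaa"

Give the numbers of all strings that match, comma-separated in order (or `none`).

1. "ababaaab" → match
2. "aaaa" → match
3 → no match
4 → match
5. "" → match
6. "abbabbba" → no match
7. "bbaabbbaaa" → no match

1, 2, 4, 5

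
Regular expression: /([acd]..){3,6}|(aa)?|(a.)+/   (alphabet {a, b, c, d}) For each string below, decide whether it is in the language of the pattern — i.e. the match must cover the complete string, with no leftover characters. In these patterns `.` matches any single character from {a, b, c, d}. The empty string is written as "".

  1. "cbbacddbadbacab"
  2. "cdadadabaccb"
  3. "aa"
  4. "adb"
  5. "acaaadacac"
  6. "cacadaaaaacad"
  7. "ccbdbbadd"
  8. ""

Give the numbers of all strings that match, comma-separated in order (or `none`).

1, 2, 3, 5, 7, 8

1 → match
2. "cdadadabaccb" → match
3. "aa" → match
4. "adb" → no match
5. "acaaadacac" → match
6 → no match
7. "ccbdbbadd" → match
8. "" → match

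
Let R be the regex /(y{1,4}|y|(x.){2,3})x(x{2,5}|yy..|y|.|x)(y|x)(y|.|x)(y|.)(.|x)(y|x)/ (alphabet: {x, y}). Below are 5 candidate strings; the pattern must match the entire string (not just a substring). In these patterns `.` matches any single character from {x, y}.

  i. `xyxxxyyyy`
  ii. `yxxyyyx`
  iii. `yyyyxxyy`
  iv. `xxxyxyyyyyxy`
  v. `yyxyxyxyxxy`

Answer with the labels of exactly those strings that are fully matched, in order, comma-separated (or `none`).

i. `xyxxxyyyy` → no match
ii. `yxxyyyx` → no match
iii. `yyyyxxyy` → no match
iv. `xxxyxyyyyyxy` → no match
v. `yyxyxyxyxxy` → no match

none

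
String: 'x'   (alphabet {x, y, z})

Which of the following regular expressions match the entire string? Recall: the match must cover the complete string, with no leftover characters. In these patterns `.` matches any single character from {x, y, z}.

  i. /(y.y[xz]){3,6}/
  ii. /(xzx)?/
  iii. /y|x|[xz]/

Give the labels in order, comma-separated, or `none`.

i → no match — must start with 'y'
ii → no match
iii → match

iii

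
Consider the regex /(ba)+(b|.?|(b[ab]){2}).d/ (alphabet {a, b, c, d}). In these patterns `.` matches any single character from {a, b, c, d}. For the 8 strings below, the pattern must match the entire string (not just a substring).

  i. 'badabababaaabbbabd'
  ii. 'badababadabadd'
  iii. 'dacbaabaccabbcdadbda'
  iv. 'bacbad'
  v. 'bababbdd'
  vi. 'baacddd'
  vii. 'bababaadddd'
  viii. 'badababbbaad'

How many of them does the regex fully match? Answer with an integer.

i → no match
ii → no match
iii → no match — must start with 'ba'
iv → no match
v → match
vi → no match
vii → no match
viii → no match
Total matched: 1

1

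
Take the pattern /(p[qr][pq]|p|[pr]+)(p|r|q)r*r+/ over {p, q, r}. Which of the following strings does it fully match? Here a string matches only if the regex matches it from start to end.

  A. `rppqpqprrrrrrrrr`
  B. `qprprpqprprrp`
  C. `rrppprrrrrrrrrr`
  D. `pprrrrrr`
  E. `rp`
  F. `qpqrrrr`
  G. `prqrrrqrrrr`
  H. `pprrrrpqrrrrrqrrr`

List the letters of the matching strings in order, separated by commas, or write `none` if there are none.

C, D

A → no match
B → no match — must end with `r`
C → match
D → match
E → no match — must end with `r`
F → no match
G → no match
H → no match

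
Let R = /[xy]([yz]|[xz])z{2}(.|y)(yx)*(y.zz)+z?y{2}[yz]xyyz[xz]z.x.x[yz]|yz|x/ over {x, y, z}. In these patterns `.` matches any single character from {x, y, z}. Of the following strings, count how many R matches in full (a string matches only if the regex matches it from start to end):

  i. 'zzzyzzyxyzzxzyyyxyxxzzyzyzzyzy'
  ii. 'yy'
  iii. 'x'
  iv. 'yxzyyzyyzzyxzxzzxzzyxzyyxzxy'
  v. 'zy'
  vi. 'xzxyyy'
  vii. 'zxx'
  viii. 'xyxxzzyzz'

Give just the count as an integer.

1

i → no match
ii → no match
iii → match
iv → no match
v → no match
vi → no match
vii → no match
viii → no match
Total matched: 1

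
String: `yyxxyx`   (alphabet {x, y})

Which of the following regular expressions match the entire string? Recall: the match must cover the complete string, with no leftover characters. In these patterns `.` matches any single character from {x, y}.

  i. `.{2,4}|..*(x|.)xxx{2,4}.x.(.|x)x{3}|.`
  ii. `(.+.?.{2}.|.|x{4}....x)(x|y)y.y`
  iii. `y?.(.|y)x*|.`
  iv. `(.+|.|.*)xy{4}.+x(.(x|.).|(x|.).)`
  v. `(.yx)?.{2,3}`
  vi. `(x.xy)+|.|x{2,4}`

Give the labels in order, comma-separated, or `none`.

v

i → no match
ii → no match — must end with `y`
iii → no match
iv → no match
v → match
vi → no match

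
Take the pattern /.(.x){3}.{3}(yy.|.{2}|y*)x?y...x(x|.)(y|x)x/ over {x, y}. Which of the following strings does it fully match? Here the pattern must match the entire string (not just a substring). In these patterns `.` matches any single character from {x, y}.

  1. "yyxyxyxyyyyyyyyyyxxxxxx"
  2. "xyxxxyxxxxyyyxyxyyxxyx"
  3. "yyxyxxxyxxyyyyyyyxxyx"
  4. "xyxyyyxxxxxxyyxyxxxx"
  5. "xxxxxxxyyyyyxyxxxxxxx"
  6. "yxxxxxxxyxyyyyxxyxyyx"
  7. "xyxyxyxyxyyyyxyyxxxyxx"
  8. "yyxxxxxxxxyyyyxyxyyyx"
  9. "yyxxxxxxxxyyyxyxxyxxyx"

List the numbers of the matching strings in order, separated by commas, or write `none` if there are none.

1, 2, 3, 5, 6, 7, 9

1 → match
2 → match
3 → match
4 → no match
5 → match
6 → match
7 → match
8 → no match
9 → match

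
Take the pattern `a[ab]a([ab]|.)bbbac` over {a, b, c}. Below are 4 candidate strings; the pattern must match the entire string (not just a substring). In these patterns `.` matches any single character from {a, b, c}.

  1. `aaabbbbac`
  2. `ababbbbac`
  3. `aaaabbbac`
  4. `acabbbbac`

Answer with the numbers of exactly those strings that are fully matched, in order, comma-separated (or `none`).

1, 2, 3

1 → match
2 → match
3 → match
4 → no match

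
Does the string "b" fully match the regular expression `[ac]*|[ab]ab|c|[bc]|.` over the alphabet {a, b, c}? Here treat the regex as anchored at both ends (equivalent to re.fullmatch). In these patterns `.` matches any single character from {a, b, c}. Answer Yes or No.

Yes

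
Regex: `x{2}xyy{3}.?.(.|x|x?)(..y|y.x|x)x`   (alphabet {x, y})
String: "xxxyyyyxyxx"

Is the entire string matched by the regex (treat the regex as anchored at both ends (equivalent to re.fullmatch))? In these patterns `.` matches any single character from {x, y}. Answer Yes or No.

Yes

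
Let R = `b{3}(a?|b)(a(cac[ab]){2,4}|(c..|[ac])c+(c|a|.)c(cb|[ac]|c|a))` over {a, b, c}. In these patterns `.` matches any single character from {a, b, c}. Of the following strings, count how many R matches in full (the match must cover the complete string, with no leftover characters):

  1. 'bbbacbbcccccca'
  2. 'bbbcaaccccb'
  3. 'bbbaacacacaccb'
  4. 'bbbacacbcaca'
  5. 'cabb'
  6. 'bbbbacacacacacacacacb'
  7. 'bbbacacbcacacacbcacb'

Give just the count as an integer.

5

1 → match
2 → match
3 → no match
4 → match
5 → no match — must start with 'b'
6 → match
7 → match
Total matched: 5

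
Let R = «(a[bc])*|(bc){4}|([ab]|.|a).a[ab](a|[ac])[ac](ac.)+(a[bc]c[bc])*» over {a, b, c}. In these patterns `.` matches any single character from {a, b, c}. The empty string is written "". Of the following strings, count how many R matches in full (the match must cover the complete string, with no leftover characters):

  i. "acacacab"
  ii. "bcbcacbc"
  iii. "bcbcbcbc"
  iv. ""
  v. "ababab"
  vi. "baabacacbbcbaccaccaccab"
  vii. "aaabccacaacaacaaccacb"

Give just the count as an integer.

i. "acacacab" → match
ii. "bcbcacbc" → no match
iii. "bcbcbcbc" → match
iv. "" → match
v. "ababab" → match
vi → no match
vii → match
Total matched: 5

5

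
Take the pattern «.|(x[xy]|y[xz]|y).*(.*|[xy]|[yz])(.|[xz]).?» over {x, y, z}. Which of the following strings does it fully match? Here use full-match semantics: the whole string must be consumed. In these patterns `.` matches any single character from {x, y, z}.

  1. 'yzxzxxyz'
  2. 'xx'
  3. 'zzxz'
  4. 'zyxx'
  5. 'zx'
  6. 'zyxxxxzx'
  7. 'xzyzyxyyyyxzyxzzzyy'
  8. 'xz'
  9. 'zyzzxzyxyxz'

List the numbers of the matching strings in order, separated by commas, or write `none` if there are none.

1 → match
2 → no match
3 → no match
4 → no match
5 → no match
6 → no match
7 → no match
8 → no match
9 → no match

1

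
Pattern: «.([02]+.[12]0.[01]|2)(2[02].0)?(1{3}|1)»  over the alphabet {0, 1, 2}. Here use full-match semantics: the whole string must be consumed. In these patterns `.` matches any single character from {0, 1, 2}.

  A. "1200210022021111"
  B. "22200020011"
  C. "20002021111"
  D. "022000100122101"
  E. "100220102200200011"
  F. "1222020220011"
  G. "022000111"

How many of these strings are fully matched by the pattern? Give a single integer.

A → no match
B → match
C → match
D → match
E → no match
F → match
G → match
Total matched: 5

5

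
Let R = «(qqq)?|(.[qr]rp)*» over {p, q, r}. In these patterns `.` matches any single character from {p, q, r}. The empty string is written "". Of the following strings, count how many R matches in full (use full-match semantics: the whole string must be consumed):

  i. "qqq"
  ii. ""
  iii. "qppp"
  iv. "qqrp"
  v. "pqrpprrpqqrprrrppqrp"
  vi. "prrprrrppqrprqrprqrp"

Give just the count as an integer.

i → match
ii → match
iii → no match
iv → match
v → match
vi → match
Total matched: 5

5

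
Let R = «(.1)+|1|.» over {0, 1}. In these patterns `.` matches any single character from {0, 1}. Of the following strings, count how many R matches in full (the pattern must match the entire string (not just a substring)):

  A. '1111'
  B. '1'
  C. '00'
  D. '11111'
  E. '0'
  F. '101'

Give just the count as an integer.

A. '1111' → match
B. '1' → match
C. '00' → no match
D. '11111' → no match
E. '0' → match
F. '101' → no match
Total matched: 3

3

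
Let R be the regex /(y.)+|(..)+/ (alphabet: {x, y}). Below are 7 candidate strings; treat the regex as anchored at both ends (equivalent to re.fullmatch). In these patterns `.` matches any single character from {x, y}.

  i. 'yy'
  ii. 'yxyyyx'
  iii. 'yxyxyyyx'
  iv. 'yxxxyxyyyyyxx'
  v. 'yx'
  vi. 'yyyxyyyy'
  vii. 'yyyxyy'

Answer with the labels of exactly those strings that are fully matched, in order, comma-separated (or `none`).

i → match
ii → match
iii → match
iv → no match
v → match
vi → match
vii → match

i, ii, iii, v, vi, vii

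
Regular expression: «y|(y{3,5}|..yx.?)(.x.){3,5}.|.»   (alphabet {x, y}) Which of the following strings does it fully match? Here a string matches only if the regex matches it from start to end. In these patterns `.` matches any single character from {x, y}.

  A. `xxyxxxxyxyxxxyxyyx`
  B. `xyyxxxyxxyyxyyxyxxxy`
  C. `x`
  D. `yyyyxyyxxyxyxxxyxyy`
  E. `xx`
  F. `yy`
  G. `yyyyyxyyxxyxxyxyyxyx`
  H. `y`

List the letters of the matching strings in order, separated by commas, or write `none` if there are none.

A → no match
B → match
C. `x` → match
D → match
E. `xx` → no match
F. `yy` → no match
G → match
H. `y` → match

B, C, D, G, H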